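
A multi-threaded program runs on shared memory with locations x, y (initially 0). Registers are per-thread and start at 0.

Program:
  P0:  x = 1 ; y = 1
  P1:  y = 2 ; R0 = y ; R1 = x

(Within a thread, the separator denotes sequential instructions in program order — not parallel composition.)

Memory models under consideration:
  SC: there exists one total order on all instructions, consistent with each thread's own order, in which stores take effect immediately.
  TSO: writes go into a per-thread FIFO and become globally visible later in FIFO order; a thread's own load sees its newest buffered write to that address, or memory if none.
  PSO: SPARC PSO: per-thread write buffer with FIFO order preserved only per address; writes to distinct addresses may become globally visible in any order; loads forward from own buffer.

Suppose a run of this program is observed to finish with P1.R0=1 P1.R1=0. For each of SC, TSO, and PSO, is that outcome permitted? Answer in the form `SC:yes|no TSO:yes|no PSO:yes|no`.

SC:no TSO:no PSO:yes

outcome vector order: (P1.R0,P1.R1)
[SC] allowed = {(1,1), (2,0), (2,1)}
[TSO] allowed = {(1,1), (2,0), (2,1)}
[PSO] allowed = {(1,0), (1,1), (2,0), (2,1)}
target (1,0) ∈ {PSO}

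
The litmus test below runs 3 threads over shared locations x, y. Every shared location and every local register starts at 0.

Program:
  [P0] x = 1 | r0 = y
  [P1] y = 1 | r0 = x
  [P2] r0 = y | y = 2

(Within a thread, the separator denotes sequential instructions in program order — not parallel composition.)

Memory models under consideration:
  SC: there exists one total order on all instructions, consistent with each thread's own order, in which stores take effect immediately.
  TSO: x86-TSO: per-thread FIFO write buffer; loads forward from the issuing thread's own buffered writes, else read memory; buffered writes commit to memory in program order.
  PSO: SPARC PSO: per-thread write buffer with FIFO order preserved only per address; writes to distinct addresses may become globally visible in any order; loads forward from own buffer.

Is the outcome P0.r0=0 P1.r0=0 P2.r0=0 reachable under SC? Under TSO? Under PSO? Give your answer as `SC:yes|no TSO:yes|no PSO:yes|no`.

outcome vector order: (P0.r0,P1.r0,P2.r0)
[SC] allowed = {(0,1,0) (0,1,1) (1,0,0) (1,0,1) (1,1,0) (1,1,1) (2,0,0) (2,0,1) (2,1,0) (2,1,1)}
[TSO] allowed = {(0,0,0) (0,0,1) (0,1,0) (0,1,1) (1,0,0) (1,0,1) (1,1,0) (1,1,1) (2,0,0) (2,0,1) (2,1,0) (2,1,1)}
[PSO] allowed = {(0,0,0) (0,0,1) (0,1,0) (0,1,1) (1,0,0) (1,0,1) (1,1,0) (1,1,1) (2,0,0) (2,0,1) (2,1,0) (2,1,1)}
target (0,0,0) ∈ {TSO,PSO}

SC:no TSO:yes PSO:yes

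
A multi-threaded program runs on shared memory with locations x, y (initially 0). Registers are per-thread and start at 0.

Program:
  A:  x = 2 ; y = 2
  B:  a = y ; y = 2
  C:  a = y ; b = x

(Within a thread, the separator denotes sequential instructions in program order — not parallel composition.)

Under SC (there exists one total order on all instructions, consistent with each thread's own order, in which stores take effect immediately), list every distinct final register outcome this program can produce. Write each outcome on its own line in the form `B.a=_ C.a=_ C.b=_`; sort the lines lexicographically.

B.a=0 C.a=0 C.b=0
B.a=0 C.a=0 C.b=2
B.a=0 C.a=2 C.b=0
B.a=0 C.a=2 C.b=2
B.a=2 C.a=0 C.b=0
B.a=2 C.a=0 C.b=2
B.a=2 C.a=2 C.b=2

outcome vector order: (B.a,C.a,C.b)
|SC outcomes| = 7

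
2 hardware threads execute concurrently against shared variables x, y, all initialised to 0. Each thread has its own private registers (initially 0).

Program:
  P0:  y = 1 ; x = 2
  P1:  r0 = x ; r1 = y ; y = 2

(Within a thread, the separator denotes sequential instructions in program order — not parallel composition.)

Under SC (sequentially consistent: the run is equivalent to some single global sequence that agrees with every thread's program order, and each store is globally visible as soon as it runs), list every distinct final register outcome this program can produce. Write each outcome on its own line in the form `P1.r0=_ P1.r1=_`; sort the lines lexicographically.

P1.r0=0 P1.r1=0
P1.r0=0 P1.r1=1
P1.r0=2 P1.r1=1

outcome vector order: (P1.r0,P1.r1)
|SC outcomes| = 3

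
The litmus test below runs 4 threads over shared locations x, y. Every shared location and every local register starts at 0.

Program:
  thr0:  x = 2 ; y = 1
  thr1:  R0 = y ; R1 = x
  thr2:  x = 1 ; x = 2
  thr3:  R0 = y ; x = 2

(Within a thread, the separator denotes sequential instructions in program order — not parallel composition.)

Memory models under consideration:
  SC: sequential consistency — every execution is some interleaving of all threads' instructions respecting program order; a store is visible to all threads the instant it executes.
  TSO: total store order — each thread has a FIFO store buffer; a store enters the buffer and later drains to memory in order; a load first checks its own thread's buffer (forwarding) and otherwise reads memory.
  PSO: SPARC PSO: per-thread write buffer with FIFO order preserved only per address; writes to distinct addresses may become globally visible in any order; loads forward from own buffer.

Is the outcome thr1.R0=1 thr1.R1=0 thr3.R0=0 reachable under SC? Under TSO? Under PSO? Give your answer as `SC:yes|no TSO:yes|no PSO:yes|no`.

SC:no TSO:no PSO:yes

outcome vector order: (thr1.R0,thr1.R1,thr3.R0)
SC (10): 000, 001, 010, 011, 020, 021, 110, 111, 120, 121
TSO (10): 000, 001, 010, 011, 020, 021, 110, 111, 120, 121
PSO (12): 000, 001, 010, 011, 020, 021, 100, 101, 110, 111, 120, 121
target 100 ∈ {PSO}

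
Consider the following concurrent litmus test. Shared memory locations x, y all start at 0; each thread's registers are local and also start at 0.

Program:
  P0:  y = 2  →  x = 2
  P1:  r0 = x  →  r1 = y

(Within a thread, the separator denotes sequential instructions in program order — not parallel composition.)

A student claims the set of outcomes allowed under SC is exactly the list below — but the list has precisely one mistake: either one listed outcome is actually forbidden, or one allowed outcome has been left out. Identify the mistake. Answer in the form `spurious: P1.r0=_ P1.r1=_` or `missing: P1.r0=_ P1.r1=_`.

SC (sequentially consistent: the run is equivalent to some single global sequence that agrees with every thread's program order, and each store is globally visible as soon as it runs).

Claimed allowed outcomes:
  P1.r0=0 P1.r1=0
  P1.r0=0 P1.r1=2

missing: P1.r0=2 P1.r1=2

outcome vector order: (P1.r0,P1.r1)
under SC → <0 0> <0 2> <2 2>
SC∖claimed = {<2 2>}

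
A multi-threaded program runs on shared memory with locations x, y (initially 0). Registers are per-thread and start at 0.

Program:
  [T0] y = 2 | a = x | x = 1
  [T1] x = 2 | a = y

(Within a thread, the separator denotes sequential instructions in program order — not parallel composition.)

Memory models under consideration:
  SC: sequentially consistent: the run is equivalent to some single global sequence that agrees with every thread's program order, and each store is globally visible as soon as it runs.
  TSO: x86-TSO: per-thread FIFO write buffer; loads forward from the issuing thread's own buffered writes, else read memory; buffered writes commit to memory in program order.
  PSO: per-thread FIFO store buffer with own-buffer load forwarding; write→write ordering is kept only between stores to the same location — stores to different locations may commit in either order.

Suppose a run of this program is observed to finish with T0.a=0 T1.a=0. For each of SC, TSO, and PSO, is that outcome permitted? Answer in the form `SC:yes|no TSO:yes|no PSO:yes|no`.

SC:no TSO:yes PSO:yes

outcome vector order: (T0.a,T1.a)
[SC] allowed = {<0 2>; <2 0>; <2 2>}
[TSO] allowed = {<0 0>; <0 2>; <2 0>; <2 2>}
[PSO] allowed = {<0 0>; <0 2>; <2 0>; <2 2>}
target <0 0> ∈ {TSO,PSO}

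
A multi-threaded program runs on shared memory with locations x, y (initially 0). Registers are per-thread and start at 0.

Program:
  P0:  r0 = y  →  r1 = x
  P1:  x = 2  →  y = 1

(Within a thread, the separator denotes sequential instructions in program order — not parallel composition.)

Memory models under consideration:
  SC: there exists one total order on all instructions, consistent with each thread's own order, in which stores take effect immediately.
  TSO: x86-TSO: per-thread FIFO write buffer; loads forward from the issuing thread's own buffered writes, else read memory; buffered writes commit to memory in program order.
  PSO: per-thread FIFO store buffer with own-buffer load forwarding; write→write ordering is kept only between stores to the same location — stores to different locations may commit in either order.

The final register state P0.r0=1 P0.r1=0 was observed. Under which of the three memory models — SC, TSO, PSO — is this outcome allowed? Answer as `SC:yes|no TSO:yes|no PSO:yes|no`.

outcome vector order: (P0.r0,P0.r1)
SC (3): 00 02 12
TSO (3): 00 02 12
PSO (4): 00 02 10 12
target 10 ∈ {PSO}

SC:no TSO:no PSO:yes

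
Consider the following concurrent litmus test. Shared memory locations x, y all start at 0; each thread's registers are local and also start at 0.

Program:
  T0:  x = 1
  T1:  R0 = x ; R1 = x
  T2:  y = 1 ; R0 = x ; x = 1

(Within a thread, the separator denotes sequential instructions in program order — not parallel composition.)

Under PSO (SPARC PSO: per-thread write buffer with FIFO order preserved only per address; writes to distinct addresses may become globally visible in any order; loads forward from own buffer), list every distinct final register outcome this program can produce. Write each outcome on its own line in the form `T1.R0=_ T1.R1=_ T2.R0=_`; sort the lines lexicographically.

T1.R0=0 T1.R1=0 T2.R0=0
T1.R0=0 T1.R1=0 T2.R0=1
T1.R0=0 T1.R1=1 T2.R0=0
T1.R0=0 T1.R1=1 T2.R0=1
T1.R0=1 T1.R1=1 T2.R0=0
T1.R0=1 T1.R1=1 T2.R0=1

outcome vector order: (T1.R0,T1.R1,T2.R0)
|PSO outcomes| = 6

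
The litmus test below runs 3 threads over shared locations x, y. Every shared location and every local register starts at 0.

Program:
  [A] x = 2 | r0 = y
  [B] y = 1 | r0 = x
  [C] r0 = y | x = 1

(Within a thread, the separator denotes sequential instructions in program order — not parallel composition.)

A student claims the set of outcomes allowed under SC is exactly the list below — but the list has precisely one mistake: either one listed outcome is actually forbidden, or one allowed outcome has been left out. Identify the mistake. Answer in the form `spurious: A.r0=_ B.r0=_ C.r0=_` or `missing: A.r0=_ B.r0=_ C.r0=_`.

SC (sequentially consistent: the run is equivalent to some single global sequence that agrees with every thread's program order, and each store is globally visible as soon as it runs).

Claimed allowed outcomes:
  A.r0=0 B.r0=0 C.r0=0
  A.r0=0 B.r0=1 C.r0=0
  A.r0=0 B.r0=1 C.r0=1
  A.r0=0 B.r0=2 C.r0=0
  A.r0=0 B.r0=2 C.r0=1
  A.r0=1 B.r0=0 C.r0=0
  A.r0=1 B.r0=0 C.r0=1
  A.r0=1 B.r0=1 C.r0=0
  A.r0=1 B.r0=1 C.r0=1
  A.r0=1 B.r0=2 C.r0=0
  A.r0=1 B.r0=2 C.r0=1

outcome vector order: (A.r0,B.r0,C.r0)
[SC] allowed = {0/1/0; 0/1/1; 0/2/0; 0/2/1; 1/0/0; 1/0/1; 1/1/0; 1/1/1; 1/2/0; 1/2/1}
claimed∖SC = {0/0/0}

spurious: A.r0=0 B.r0=0 C.r0=0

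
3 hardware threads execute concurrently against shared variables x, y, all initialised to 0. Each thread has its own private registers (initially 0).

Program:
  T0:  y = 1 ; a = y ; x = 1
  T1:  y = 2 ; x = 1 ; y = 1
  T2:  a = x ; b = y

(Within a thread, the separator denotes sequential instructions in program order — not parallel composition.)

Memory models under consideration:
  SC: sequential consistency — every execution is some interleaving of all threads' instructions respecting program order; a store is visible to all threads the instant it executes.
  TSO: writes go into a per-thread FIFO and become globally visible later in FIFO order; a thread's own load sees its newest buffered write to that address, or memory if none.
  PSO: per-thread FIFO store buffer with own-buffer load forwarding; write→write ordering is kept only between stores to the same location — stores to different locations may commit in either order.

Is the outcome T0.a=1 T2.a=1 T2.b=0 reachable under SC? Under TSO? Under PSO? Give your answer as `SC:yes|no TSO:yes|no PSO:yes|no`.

SC:no TSO:no PSO:yes

outcome vector order: (T0.a,T2.a,T2.b)
under SC → 100, 101, 102, 111, 112, 200, 201, 202, 211, 212
under TSO → 100, 101, 102, 111, 112, 200, 201, 202, 211, 212
under PSO → 100, 101, 102, 110, 111, 112, 200, 201, 202, 210, 211, 212
target 110 ∈ {PSO}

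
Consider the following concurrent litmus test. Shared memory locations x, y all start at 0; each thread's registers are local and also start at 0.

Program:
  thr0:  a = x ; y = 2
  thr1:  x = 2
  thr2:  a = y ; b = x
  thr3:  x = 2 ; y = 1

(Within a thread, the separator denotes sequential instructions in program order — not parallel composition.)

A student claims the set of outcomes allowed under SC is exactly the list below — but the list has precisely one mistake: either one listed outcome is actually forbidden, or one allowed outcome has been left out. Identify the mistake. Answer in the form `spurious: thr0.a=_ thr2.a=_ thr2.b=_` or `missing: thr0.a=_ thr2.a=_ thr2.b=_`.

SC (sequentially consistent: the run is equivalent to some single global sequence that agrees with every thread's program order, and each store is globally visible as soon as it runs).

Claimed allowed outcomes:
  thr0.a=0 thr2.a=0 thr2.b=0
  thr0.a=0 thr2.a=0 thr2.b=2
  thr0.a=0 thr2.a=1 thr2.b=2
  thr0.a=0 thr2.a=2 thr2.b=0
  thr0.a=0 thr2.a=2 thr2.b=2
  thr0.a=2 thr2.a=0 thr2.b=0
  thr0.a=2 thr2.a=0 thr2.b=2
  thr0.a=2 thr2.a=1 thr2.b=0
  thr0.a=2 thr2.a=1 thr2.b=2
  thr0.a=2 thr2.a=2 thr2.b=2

spurious: thr0.a=2 thr2.a=1 thr2.b=0

outcome vector order: (thr0.a,thr2.a,thr2.b)
SC (9): 0/0/0; 0/0/2; 0/1/2; 0/2/0; 0/2/2; 2/0/0; 2/0/2; 2/1/2; 2/2/2
claimed∖SC = {2/1/0}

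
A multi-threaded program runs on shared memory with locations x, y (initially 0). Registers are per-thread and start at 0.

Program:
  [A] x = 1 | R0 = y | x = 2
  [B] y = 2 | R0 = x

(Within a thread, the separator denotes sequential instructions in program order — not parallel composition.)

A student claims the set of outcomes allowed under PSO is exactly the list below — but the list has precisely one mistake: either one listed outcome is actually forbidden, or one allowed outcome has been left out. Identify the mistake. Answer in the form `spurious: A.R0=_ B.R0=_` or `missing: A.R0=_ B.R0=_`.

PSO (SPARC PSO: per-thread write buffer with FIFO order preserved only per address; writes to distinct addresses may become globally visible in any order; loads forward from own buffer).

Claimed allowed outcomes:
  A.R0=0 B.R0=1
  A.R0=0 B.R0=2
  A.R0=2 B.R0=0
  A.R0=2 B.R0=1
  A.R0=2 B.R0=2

missing: A.R0=0 B.R0=0

outcome vector order: (A.R0,B.R0)
PSO: 6 outcomes — {<0 0>, <0 1>, <0 2>, <2 0>, <2 1>, <2 2>}
PSO∖claimed = {<0 0>}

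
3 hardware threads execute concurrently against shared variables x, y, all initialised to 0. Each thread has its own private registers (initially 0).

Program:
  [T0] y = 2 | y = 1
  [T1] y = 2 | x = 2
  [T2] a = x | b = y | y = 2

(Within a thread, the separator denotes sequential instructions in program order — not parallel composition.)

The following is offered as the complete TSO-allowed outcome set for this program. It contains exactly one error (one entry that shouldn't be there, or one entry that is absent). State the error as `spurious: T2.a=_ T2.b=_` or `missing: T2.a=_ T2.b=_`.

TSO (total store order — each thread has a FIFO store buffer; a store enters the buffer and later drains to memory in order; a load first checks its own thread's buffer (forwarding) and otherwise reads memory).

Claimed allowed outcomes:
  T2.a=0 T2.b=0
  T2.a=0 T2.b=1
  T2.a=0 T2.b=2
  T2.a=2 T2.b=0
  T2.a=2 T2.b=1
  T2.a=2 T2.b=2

spurious: T2.a=2 T2.b=0

outcome vector order: (T2.a,T2.b)
TSO: 5 outcomes — {(0,0), (0,1), (0,2), (2,1), (2,2)}
claimed∖TSO = {(2,0)}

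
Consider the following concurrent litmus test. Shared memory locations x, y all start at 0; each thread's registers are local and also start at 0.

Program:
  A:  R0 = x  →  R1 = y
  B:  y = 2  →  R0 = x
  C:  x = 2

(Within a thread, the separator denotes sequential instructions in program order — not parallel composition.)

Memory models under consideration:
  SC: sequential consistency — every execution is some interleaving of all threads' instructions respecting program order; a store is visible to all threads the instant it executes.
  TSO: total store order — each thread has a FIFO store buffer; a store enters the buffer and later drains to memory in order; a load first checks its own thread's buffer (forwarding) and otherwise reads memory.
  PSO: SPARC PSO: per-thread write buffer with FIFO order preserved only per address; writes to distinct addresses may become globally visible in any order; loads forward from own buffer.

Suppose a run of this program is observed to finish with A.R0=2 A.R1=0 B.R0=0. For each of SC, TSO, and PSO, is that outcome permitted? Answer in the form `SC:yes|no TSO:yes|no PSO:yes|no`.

outcome vector order: (A.R0,A.R1,B.R0)
under SC → (0,0,0), (0,0,2), (0,2,0), (0,2,2), (2,0,2), (2,2,0), (2,2,2)
under TSO → (0,0,0), (0,0,2), (0,2,0), (0,2,2), (2,0,0), (2,0,2), (2,2,0), (2,2,2)
under PSO → (0,0,0), (0,0,2), (0,2,0), (0,2,2), (2,0,0), (2,0,2), (2,2,0), (2,2,2)
target (2,0,0) ∈ {TSO,PSO}

SC:no TSO:yes PSO:yes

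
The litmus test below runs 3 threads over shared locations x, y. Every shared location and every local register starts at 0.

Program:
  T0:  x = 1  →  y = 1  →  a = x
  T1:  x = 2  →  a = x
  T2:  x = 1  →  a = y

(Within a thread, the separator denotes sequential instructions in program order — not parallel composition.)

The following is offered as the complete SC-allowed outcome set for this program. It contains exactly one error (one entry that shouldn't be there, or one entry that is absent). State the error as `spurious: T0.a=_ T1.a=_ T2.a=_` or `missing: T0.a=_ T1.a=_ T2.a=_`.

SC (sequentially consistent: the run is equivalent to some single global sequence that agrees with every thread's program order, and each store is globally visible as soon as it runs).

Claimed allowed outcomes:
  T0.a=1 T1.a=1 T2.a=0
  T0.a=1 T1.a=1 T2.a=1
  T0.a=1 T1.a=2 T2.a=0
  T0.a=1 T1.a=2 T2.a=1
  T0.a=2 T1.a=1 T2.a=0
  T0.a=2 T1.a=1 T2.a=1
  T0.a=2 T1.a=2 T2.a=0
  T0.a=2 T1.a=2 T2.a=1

spurious: T0.a=2 T1.a=1 T2.a=0

outcome vector order: (T0.a,T1.a,T2.a)
SC: 7 outcomes — {110 111 120 121 211 220 221}
claimed∖SC = {210}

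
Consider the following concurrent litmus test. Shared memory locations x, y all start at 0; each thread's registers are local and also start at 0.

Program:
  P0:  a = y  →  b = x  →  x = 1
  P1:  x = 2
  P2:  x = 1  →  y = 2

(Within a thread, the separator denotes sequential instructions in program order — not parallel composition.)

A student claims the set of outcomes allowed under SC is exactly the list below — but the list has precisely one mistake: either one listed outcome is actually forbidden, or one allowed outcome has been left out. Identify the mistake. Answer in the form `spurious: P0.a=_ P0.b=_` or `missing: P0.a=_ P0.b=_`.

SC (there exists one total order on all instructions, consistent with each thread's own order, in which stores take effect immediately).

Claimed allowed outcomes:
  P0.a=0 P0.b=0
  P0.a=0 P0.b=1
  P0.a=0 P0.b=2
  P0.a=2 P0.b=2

outcome vector order: (P0.a,P0.b)
under SC → <0 0>; <0 1>; <0 2>; <2 1>; <2 2>
SC∖claimed = {<2 1>}

missing: P0.a=2 P0.b=1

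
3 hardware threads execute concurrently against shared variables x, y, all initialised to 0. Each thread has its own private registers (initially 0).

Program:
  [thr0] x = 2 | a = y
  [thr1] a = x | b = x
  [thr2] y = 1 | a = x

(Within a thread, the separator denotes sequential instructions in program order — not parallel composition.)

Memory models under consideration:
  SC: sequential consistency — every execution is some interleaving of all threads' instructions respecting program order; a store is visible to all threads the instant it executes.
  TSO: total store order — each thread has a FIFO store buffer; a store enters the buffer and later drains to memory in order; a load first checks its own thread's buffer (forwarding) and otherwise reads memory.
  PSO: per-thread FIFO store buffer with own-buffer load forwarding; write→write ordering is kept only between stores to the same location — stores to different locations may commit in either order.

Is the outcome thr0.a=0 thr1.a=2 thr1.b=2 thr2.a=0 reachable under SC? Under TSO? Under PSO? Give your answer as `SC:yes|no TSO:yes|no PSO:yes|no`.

SC:no TSO:yes PSO:yes

outcome vector order: (thr0.a,thr1.a,thr1.b,thr2.a)
under SC → (0,0,0,2); (0,0,2,2); (0,2,2,2); (1,0,0,0); (1,0,0,2); (1,0,2,0); (1,0,2,2); (1,2,2,0); (1,2,2,2)
under TSO → (0,0,0,0); (0,0,0,2); (0,0,2,0); (0,0,2,2); (0,2,2,0); (0,2,2,2); (1,0,0,0); (1,0,0,2); (1,0,2,0); (1,0,2,2); (1,2,2,0); (1,2,2,2)
under PSO → (0,0,0,0); (0,0,0,2); (0,0,2,0); (0,0,2,2); (0,2,2,0); (0,2,2,2); (1,0,0,0); (1,0,0,2); (1,0,2,0); (1,0,2,2); (1,2,2,0); (1,2,2,2)
target (0,2,2,0) ∈ {TSO,PSO}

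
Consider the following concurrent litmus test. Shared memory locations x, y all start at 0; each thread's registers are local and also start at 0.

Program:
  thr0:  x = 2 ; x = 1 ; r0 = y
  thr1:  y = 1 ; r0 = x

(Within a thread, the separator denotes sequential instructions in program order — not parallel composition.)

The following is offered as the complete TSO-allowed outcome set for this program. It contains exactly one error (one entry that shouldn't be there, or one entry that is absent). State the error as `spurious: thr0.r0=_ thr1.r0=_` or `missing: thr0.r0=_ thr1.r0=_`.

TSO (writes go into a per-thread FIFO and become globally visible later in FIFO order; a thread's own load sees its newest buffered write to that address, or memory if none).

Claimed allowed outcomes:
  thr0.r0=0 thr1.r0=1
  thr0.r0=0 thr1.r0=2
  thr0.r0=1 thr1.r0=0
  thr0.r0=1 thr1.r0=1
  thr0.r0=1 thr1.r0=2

missing: thr0.r0=0 thr1.r0=0

outcome vector order: (thr0.r0,thr1.r0)
under TSO → 0/0 0/1 0/2 1/0 1/1 1/2
TSO∖claimed = {0/0}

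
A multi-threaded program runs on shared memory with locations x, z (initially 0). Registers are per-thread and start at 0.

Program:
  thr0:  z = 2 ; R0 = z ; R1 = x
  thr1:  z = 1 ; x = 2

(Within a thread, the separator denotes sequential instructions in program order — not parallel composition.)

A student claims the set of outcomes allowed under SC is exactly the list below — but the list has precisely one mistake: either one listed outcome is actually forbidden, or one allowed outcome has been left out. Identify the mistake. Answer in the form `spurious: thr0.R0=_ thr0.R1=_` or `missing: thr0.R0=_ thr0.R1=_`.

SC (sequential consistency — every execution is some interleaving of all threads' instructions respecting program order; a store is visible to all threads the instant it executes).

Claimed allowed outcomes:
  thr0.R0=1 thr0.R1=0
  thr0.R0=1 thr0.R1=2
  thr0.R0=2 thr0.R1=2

outcome vector order: (thr0.R0,thr0.R1)
SC: 4 outcomes — {<1 0>; <1 2>; <2 0>; <2 2>}
SC∖claimed = {<2 0>}

missing: thr0.R0=2 thr0.R1=0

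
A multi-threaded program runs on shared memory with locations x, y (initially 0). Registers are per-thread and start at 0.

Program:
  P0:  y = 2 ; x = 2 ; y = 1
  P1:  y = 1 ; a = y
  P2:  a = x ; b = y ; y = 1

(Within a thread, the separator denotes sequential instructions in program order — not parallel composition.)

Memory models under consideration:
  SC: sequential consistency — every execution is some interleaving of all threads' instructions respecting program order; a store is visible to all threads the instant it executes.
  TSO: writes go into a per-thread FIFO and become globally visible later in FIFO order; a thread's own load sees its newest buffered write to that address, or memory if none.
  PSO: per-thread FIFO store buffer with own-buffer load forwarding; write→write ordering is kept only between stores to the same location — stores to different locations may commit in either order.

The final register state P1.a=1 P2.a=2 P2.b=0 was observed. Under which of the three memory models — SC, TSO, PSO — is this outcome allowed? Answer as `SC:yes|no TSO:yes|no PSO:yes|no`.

SC:no TSO:no PSO:yes

outcome vector order: (P1.a,P2.a,P2.b)
[SC] allowed = {100 101 102 121 122 200 201 202 221 222}
[TSO] allowed = {100 101 102 121 122 200 201 202 221 222}
[PSO] allowed = {100 101 102 120 121 122 200 201 202 220 221 222}
target 120 ∈ {PSO}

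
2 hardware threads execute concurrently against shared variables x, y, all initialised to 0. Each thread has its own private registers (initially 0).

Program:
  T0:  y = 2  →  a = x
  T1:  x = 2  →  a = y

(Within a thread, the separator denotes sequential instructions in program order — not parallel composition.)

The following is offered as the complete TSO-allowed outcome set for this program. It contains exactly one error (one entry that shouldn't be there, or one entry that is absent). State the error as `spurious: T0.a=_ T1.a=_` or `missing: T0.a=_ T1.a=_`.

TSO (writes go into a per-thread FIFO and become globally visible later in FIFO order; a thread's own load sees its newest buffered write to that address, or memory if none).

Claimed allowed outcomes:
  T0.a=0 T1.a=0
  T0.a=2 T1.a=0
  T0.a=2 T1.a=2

missing: T0.a=0 T1.a=2

outcome vector order: (T0.a,T1.a)
[TSO] allowed = {<0 0>; <0 2>; <2 0>; <2 2>}
TSO∖claimed = {<0 2>}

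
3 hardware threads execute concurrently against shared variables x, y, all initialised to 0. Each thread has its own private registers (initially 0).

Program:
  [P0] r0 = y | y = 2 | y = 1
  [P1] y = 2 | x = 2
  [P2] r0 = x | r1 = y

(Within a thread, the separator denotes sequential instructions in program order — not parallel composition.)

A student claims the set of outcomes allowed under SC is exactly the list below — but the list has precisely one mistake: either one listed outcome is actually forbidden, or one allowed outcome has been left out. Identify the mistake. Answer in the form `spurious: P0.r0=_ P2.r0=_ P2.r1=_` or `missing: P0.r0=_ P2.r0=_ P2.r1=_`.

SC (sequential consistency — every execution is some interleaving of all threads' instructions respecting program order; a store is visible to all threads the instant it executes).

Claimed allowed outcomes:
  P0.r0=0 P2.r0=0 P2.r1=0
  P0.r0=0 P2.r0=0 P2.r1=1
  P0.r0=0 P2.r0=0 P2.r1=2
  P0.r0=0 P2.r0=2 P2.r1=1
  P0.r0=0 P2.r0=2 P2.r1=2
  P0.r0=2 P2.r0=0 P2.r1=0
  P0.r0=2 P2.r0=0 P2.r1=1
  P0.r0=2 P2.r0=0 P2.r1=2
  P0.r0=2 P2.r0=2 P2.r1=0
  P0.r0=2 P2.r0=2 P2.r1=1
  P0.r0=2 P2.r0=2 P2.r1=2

outcome vector order: (P0.r0,P2.r0,P2.r1)
SC (10): <0 0 0>, <0 0 1>, <0 0 2>, <0 2 1>, <0 2 2>, <2 0 0>, <2 0 1>, <2 0 2>, <2 2 1>, <2 2 2>
claimed∖SC = {<2 2 0>}

spurious: P0.r0=2 P2.r0=2 P2.r1=0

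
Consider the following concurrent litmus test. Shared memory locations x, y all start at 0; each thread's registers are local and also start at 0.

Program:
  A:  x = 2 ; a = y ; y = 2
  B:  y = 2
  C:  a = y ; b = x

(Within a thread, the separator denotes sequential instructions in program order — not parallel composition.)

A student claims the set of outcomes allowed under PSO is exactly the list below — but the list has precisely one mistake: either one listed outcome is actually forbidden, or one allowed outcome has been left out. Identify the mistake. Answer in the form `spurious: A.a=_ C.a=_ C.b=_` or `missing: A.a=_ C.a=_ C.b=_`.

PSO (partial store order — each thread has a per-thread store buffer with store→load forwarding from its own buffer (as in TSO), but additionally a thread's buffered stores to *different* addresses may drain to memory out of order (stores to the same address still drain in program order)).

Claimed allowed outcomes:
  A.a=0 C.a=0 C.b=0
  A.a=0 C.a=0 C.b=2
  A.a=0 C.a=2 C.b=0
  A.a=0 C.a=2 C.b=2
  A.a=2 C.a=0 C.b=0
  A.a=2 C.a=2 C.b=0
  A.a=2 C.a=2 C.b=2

missing: A.a=2 C.a=0 C.b=2

outcome vector order: (A.a,C.a,C.b)
PSO (8): (0,0,0), (0,0,2), (0,2,0), (0,2,2), (2,0,0), (2,0,2), (2,2,0), (2,2,2)
PSO∖claimed = {(2,0,2)}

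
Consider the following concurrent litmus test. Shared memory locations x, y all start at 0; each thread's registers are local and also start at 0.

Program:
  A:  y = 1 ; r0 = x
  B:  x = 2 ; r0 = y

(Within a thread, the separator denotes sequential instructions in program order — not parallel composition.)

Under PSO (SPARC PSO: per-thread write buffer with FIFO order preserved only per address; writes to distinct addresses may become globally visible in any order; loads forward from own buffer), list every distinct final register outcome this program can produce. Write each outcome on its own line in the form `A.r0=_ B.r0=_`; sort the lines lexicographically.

A.r0=0 B.r0=0
A.r0=0 B.r0=1
A.r0=2 B.r0=0
A.r0=2 B.r0=1

outcome vector order: (A.r0,B.r0)
|PSO outcomes| = 4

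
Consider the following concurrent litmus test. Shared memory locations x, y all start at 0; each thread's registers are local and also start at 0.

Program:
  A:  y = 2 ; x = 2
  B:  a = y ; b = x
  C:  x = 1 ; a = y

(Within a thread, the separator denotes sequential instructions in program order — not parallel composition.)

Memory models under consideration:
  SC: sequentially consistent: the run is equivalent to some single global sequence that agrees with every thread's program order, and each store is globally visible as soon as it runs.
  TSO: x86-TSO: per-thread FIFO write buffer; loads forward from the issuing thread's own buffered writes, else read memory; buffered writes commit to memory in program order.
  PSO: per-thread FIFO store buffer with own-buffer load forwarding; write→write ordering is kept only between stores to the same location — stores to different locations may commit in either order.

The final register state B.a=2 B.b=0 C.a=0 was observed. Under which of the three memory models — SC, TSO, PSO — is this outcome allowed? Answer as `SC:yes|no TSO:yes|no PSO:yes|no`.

SC:no TSO:yes PSO:yes

outcome vector order: (B.a,B.b,C.a)
SC: 11 outcomes — {0/0/0 0/0/2 0/1/0 0/1/2 0/2/0 0/2/2 2/0/2 2/1/0 2/1/2 2/2/0 2/2/2}
TSO: 12 outcomes — {0/0/0 0/0/2 0/1/0 0/1/2 0/2/0 0/2/2 2/0/0 2/0/2 2/1/0 2/1/2 2/2/0 2/2/2}
PSO: 12 outcomes — {0/0/0 0/0/2 0/1/0 0/1/2 0/2/0 0/2/2 2/0/0 2/0/2 2/1/0 2/1/2 2/2/0 2/2/2}
target 2/0/0 ∈ {TSO,PSO}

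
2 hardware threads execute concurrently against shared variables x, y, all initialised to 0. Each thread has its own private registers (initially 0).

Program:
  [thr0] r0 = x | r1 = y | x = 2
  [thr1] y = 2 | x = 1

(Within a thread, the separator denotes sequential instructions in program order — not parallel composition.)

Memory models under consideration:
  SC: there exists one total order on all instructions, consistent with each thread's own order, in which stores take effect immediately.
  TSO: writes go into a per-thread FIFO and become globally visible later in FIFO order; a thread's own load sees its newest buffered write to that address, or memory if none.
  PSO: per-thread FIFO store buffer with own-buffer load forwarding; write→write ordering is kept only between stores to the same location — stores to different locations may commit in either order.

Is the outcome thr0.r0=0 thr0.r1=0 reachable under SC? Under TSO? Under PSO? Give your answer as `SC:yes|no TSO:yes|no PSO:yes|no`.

outcome vector order: (thr0.r0,thr0.r1)
under SC → (0,0); (0,2); (1,2)
under TSO → (0,0); (0,2); (1,2)
under PSO → (0,0); (0,2); (1,0); (1,2)
target (0,0) ∈ {SC,TSO,PSO}

SC:yes TSO:yes PSO:yes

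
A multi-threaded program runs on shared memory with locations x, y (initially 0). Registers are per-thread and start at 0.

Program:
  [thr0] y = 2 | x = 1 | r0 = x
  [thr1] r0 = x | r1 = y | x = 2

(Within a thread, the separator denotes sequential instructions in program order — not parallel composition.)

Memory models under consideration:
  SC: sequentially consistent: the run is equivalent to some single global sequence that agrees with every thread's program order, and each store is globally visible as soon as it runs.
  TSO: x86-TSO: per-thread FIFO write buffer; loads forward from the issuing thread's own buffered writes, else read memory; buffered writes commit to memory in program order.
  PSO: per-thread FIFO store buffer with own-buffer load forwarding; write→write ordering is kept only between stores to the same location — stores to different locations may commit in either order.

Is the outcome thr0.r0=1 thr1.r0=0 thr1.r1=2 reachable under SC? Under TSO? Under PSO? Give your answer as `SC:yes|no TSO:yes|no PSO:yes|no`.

SC:yes TSO:yes PSO:yes

outcome vector order: (thr0.r0,thr1.r0,thr1.r1)
under SC → 1/0/0; 1/0/2; 1/1/2; 2/0/0; 2/0/2; 2/1/2
under TSO → 1/0/0; 1/0/2; 1/1/2; 2/0/0; 2/0/2; 2/1/2
under PSO → 1/0/0; 1/0/2; 1/1/0; 1/1/2; 2/0/0; 2/0/2; 2/1/0; 2/1/2
target 1/0/2 ∈ {SC,TSO,PSO}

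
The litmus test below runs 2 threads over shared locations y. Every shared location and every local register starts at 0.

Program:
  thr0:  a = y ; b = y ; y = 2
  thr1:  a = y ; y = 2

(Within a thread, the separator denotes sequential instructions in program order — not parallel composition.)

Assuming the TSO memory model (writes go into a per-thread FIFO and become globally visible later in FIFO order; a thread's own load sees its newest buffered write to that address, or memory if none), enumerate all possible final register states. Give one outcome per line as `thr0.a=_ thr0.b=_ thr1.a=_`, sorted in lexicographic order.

outcome vector order: (thr0.a,thr0.b,thr1.a)
|TSO outcomes| = 4

thr0.a=0 thr0.b=0 thr1.a=0
thr0.a=0 thr0.b=0 thr1.a=2
thr0.a=0 thr0.b=2 thr1.a=0
thr0.a=2 thr0.b=2 thr1.a=0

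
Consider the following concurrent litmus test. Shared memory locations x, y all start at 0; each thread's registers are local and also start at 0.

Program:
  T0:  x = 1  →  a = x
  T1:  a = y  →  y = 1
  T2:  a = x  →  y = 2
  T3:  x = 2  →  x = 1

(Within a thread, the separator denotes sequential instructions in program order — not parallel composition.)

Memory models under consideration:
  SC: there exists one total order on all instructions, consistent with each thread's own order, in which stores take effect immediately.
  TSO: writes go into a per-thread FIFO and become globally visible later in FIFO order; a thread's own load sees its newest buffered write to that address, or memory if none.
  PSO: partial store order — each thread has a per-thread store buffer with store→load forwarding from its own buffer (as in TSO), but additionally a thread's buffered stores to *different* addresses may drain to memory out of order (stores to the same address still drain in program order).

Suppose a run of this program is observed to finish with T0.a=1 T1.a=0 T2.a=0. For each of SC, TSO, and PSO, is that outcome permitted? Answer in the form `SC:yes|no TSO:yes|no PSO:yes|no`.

outcome vector order: (T0.a,T1.a,T2.a)
under SC → (1,0,0) (1,0,1) (1,0,2) (1,2,0) (1,2,1) (1,2,2) (2,0,0) (2,0,1) (2,0,2) (2,2,0) (2,2,1) (2,2,2)
under TSO → (1,0,0) (1,0,1) (1,0,2) (1,2,0) (1,2,1) (1,2,2) (2,0,0) (2,0,1) (2,0,2) (2,2,0) (2,2,1) (2,2,2)
under PSO → (1,0,0) (1,0,1) (1,0,2) (1,2,0) (1,2,1) (1,2,2) (2,0,0) (2,0,1) (2,0,2) (2,2,0) (2,2,1) (2,2,2)
target (1,0,0) ∈ {SC,TSO,PSO}

SC:yes TSO:yes PSO:yes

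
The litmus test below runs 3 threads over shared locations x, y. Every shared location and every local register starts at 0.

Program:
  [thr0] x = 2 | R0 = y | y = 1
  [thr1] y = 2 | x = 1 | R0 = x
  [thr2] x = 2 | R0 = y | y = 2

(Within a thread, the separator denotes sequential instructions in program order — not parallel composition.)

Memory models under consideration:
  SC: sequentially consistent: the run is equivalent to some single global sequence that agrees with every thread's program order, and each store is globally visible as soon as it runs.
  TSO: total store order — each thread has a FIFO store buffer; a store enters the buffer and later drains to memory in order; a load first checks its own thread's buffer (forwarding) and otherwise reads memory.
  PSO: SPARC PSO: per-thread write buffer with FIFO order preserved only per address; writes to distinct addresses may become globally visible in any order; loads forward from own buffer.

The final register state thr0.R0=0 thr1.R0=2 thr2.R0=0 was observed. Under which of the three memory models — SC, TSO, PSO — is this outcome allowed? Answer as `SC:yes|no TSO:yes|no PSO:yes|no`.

outcome vector order: (thr0.R0,thr1.R0,thr2.R0)
[SC] allowed = {010; 011; 012; 021; 022; 210; 211; 212; 220; 221; 222}
[TSO] allowed = {010; 011; 012; 020; 021; 022; 210; 211; 212; 220; 221; 222}
[PSO] allowed = {010; 011; 012; 020; 021; 022; 210; 211; 212; 220; 221; 222}
target 020 ∈ {TSO,PSO}

SC:no TSO:yes PSO:yes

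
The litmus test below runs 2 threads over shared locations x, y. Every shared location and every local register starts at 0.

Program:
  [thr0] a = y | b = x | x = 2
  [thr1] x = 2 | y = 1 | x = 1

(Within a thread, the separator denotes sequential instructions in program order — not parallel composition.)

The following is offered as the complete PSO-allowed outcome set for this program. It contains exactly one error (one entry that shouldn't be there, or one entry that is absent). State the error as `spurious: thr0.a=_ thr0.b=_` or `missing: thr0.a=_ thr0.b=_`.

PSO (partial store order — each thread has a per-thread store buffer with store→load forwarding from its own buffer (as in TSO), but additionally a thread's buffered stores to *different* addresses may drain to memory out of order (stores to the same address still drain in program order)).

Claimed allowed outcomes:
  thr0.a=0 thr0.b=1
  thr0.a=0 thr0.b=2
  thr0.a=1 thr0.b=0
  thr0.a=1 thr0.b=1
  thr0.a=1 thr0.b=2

outcome vector order: (thr0.a,thr0.b)
under PSO → 00, 01, 02, 10, 11, 12
PSO∖claimed = {00}

missing: thr0.a=0 thr0.b=0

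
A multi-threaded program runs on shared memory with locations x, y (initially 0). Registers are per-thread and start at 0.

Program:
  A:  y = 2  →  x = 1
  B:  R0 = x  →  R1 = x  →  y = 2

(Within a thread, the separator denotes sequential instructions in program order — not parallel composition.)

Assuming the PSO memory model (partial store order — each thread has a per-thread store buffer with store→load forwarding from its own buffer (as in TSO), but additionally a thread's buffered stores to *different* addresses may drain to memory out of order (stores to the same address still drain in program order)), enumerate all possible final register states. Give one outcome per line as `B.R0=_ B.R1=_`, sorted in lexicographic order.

outcome vector order: (B.R0,B.R1)
|PSO outcomes| = 3

B.R0=0 B.R1=0
B.R0=0 B.R1=1
B.R0=1 B.R1=1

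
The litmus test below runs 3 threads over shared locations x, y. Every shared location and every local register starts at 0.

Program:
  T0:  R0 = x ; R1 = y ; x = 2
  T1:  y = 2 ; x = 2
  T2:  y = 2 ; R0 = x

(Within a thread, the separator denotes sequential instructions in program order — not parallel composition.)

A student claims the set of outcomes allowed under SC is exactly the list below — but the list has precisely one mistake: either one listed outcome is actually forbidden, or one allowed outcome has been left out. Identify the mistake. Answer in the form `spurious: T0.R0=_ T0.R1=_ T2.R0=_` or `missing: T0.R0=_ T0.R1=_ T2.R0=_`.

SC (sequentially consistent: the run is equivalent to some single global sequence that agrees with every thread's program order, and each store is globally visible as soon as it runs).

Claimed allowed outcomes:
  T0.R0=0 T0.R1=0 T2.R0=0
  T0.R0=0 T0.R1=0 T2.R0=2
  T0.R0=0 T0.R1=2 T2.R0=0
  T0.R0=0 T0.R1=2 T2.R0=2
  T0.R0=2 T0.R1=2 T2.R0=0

missing: T0.R0=2 T0.R1=2 T2.R0=2

outcome vector order: (T0.R0,T0.R1,T2.R0)
SC: 6 outcomes — {<0 0 0>; <0 0 2>; <0 2 0>; <0 2 2>; <2 2 0>; <2 2 2>}
SC∖claimed = {<2 2 2>}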